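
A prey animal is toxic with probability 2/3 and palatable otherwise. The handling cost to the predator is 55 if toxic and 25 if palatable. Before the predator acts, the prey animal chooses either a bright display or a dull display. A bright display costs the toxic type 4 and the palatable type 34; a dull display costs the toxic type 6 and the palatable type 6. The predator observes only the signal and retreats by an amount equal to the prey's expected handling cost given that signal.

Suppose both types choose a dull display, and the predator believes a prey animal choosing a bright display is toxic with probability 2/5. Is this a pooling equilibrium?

At the pooled signal (dull display) the predator holds the prior 2/3 and pays 2/3·55 + 1/3·25 = 45. Off-path (bright display) belief 2/5 gives 2/5·55 + 3/5·25 = 37.
Toxic: dull display gives 45 − 6 = 39; bright display gives 37 − 4 = 33. Stays. ✓
Palatable: dull display gives 45 − 6 = 39; bright display gives 37 − 34 = 3. Stays. ✓

Yes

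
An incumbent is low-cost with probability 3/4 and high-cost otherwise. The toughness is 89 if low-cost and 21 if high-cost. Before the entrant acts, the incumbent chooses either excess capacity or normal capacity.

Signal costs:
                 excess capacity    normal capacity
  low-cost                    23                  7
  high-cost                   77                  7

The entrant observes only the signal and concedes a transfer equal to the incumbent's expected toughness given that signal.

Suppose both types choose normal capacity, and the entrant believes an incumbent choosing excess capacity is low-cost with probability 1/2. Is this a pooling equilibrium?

At the pooled signal (normal capacity) the entrant holds the prior 3/4 and pays 3/4·89 + 1/4·21 = 72. Off-path (excess capacity) belief 1/2 gives 1/2·89 + 1/2·21 = 55.
Low-cost: normal capacity gives 72 − 7 = 65; excess capacity gives 55 − 23 = 32. Stays. ✓
High-cost: normal capacity gives 72 − 7 = 65; excess capacity gives 55 − 77 = -22. Stays. ✓

Yes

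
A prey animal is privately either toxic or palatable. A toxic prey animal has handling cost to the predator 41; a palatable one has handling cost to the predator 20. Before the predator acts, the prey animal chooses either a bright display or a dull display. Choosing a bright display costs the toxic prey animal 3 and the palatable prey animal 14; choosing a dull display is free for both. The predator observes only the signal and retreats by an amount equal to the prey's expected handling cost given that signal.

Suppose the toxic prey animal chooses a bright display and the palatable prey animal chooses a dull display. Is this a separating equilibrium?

Under separation the predator infers type exactly: bright display → toxic (pays 41), dull display → palatable (pays 20).
Toxic: bright display gives 41 − 3 = 38; dull display gives 20 − 0 = 20. No deviation. ✓
Palatable: dull display gives 20 − 0 = 20; bright display gives 41 − 14 = 27. Would deviate. ✗

No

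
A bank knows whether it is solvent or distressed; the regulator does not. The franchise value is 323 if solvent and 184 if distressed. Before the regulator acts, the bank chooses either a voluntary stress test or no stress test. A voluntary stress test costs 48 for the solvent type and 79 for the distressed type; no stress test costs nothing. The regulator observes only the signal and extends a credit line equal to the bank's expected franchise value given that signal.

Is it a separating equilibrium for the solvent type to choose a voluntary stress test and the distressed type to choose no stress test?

If types separate, stress test earns payment 323 and no stress test earns 184.
Solvent: stress test gives 323 − 48 = 275; no stress test gives 184 − 0 = 184. No deviation. ✓
Distressed: no stress test gives 184 − 0 = 184; stress test gives 323 − 79 = 244. Would deviate. ✗

No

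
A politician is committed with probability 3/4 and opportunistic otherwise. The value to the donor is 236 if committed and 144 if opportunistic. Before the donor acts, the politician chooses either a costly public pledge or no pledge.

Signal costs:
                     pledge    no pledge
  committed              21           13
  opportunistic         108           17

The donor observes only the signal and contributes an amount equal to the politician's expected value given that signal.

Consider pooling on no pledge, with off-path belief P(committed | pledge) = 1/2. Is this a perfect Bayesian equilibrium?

At the pooled signal (no pledge) the donor holds the prior 3/4 and pays 3/4·236 + 1/4·144 = 213. Off-path (pledge) belief 1/2 gives 1/2·236 + 1/2·144 = 190.
Committed: no pledge gives 213 − 13 = 200; pledge gives 190 − 21 = 169. Stays. ✓
Opportunistic: no pledge gives 213 − 17 = 196; pledge gives 190 − 108 = 82. Stays. ✓

Yes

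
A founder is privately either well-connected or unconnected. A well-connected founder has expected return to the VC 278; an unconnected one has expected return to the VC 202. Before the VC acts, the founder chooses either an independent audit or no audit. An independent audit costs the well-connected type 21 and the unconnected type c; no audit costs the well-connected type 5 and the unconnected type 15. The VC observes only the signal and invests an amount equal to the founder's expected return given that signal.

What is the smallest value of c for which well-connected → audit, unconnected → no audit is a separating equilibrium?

91

Under separation: audit → well-connected (pays 278); no audit → unconnected (pays 202).
Well-connected: 278 − 21 = 257 ≥ 202 − 5 = 197. Holds regardless of c. ✓
Unconnected: 202 − 15 ≥ 278 − c, so c ≥ 278 − 187 = 91.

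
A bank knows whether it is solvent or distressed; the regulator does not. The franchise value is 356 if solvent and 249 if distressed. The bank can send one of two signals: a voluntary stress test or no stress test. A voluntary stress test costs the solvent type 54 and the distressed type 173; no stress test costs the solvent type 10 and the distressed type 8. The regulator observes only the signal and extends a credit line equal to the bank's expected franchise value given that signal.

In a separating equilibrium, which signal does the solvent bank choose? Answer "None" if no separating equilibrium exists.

stress test

Try solvent → stress test, distressed → no stress test:
  Under separation the regulator infers type exactly: stress test → solvent (pays 356), no stress test → distressed (pays 249).
  Solvent: stress test gives 356 − 54 = 302; no stress test gives 249 − 10 = 239. No deviation. ✓
  Distressed: no stress test gives 249 − 8 = 241; stress test gives 356 − 173 = 183. No deviation. ✓
Both hold — the solvent type sends stress test.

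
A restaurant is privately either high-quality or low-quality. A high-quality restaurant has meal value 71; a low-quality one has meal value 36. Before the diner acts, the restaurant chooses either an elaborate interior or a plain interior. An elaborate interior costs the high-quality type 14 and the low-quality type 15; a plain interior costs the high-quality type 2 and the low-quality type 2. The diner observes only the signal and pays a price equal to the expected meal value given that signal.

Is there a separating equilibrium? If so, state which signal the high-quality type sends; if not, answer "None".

Try high-quality → elaborate interior, low-quality → plain interior:
  If types separate, elaborate interior earns payment 71 and plain interior earns 36.
  High-quality: elaborate interior gives 71 − 14 = 57; plain interior gives 36 − 2 = 34. No deviation. ✓
  Low-quality: plain interior gives 36 − 2 = 34; elaborate interior gives 71 − 15 = 56. Would deviate. ✗
Try high-quality → plain interior, low-quality → elaborate interior:
  If types separate, plain interior earns payment 71 and elaborate interior earns 36.
  High-quality: plain interior gives 71 − 2 = 69; elaborate interior gives 36 − 14 = 22. No deviation. ✓
  Low-quality: elaborate interior gives 36 − 15 = 21; plain interior gives 71 − 2 = 69. Would deviate. ✗
Neither assignment is incentive-compatible.

None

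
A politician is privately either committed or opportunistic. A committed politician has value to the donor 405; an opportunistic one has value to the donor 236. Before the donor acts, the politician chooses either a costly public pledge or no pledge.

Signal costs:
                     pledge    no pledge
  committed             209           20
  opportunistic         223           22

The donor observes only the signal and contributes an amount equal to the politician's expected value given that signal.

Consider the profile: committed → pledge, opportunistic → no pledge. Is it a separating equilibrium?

If types separate, pledge earns payment 405 and no pledge earns 236.
Committed: pledge gives 405 − 209 = 196; no pledge gives 236 − 20 = 216. Would deviate. ✗
Opportunistic: no pledge gives 236 − 22 = 214; pledge gives 405 − 223 = 182. No deviation. ✓

No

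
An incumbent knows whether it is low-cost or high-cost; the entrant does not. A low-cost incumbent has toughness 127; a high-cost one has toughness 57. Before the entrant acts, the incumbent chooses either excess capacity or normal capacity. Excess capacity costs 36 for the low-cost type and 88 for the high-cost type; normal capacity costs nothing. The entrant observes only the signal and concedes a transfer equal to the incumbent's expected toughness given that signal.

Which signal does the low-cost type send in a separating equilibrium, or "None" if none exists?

excess capacity

Try low-cost → excess capacity, high-cost → normal capacity:
  If types separate, excess capacity earns payment 127 and normal capacity earns 57.
  Low-cost: excess capacity gives 127 − 36 = 91; normal capacity gives 57 − 0 = 57. No deviation. ✓
  High-cost: normal capacity gives 57 − 0 = 57; excess capacity gives 127 − 88 = 39. No deviation. ✓
Both hold — the low-cost type sends excess capacity.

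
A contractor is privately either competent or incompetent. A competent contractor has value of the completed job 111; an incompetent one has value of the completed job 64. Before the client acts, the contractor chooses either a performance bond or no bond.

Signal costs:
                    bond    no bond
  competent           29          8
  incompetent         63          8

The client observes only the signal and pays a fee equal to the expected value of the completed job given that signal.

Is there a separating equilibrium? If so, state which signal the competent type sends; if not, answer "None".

Try competent → bond, incompetent → no bond:
  If types separate, bond earns payment 111 and no bond earns 64.
  Competent: bond gives 111 − 29 = 82; no bond gives 64 − 8 = 56. No deviation. ✓
  Incompetent: no bond gives 64 − 8 = 56; bond gives 111 − 63 = 48. No deviation. ✓
Both hold — the competent type sends bond.

bond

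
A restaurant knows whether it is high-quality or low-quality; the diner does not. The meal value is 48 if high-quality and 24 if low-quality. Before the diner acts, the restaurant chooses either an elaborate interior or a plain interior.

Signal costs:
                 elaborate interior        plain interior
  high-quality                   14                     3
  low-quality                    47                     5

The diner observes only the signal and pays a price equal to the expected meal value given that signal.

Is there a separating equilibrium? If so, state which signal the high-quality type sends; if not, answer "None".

Try high-quality → elaborate interior, low-quality → plain interior:
  Under separation the diner infers type exactly: elaborate interior → high-quality (pays 48), plain interior → low-quality (pays 24).
  High-quality: elaborate interior gives 48 − 14 = 34; plain interior gives 24 − 3 = 21. No deviation. ✓
  Low-quality: plain interior gives 24 − 5 = 19; elaborate interior gives 48 − 47 = 1. No deviation. ✓
Both hold — the high-quality type sends elaborate interior.

elaborate interior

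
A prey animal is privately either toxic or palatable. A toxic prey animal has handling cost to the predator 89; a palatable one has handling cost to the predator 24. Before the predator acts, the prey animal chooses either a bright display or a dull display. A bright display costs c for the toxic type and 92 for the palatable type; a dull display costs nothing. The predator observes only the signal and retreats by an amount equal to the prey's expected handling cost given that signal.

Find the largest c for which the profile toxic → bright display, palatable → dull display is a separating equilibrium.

65

Under separation: bright display → toxic (pays 89); dull display → palatable (pays 24).
Palatable: 24 − 0 = 24 ≥ 89 − 92 = -3. Holds regardless of c. ✓
Toxic: 89 − c ≥ 24 − 0, so c ≤ 89 − 24 = 65.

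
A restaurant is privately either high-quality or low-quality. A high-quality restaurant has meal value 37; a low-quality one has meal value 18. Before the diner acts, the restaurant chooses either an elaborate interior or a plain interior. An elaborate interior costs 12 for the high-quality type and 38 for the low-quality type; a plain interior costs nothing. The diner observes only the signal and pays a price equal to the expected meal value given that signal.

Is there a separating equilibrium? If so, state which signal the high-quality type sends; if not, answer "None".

Try high-quality → elaborate interior, low-quality → plain interior:
  Under separation the diner infers type exactly: elaborate interior → high-quality (pays 37), plain interior → low-quality (pays 18).
  High-quality: elaborate interior gives 37 − 12 = 25; plain interior gives 18 − 0 = 18. No deviation. ✓
  Low-quality: plain interior gives 18 − 0 = 18; elaborate interior gives 37 − 38 = -1. No deviation. ✓
Both hold — the high-quality type sends elaborate interior.

elaborate interior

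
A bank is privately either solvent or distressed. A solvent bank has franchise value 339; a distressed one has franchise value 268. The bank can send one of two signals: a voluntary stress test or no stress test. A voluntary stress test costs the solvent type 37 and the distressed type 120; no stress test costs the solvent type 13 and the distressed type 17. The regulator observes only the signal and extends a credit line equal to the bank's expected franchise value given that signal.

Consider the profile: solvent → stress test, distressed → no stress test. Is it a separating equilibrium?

Under separation the regulator infers type exactly: stress test → solvent (pays 339), no stress test → distressed (pays 268).
Solvent: stress test gives 339 − 37 = 302; no stress test gives 268 − 13 = 255. No deviation. ✓
Distressed: no stress test gives 268 − 17 = 251; stress test gives 339 − 120 = 219. No deviation. ✓
Neither type gains from mimicking the other.

Yes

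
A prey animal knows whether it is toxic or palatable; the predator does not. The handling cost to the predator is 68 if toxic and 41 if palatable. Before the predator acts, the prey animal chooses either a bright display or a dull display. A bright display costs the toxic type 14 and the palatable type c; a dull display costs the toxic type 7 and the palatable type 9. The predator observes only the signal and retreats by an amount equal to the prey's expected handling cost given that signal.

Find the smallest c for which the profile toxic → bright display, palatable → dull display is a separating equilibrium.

36

Under separation: bright display → toxic (pays 68); dull display → palatable (pays 41).
Toxic: 68 − 14 = 54 ≥ 41 − 7 = 34. Holds regardless of c. ✓
Palatable: 41 − 9 ≥ 68 − c, so c ≥ 68 − 32 = 36.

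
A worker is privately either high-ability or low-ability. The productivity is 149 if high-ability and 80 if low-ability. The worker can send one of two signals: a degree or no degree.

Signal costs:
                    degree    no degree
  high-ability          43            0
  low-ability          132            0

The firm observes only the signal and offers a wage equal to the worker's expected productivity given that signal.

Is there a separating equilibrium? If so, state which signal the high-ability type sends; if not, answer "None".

degree

Try high-ability → degree, low-ability → no degree:
  If types separate, degree earns payment 149 and no degree earns 80.
  High-ability: degree gives 149 − 43 = 106; no degree gives 80 − 0 = 80. No deviation. ✓
  Low-ability: no degree gives 80 − 0 = 80; degree gives 149 − 132 = 17. No deviation. ✓
Both hold — the high-ability type sends degree.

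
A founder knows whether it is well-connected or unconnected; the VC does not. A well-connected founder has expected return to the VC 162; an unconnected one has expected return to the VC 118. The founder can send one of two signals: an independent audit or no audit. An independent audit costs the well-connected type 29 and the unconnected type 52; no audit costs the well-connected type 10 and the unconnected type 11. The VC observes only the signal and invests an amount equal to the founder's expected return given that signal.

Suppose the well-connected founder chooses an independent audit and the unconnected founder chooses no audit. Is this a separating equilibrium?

Under separation the VC infers type exactly: audit → well-connected (pays 162), no audit → unconnected (pays 118).
Well-connected: audit gives 162 − 29 = 133; no audit gives 118 − 10 = 108. No deviation. ✓
Unconnected: no audit gives 118 − 11 = 107; audit gives 162 − 52 = 110. Would deviate. ✗

No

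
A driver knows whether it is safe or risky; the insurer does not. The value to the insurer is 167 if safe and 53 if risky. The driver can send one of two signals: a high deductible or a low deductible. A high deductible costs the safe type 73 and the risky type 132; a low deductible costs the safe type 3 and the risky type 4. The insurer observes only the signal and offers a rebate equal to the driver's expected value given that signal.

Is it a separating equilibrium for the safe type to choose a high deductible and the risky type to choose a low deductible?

If types separate, high deductible earns payment 167 and low deductible earns 53.
Safe: high deductible gives 167 − 73 = 94; low deductible gives 53 − 3 = 50. No deviation. ✓
Risky: low deductible gives 53 − 4 = 49; high deductible gives 167 − 132 = 35. No deviation. ✓
Neither type gains from mimicking the other.

Yes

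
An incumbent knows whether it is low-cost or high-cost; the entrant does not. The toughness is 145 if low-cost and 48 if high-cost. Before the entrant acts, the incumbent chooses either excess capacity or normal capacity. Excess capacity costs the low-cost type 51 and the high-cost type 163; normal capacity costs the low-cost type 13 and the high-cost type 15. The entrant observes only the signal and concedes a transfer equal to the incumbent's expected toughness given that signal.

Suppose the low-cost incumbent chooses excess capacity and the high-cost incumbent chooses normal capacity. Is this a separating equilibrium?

Under separation the entrant infers type exactly: excess capacity → low-cost (pays 145), normal capacity → high-cost (pays 48).
Low-cost: excess capacity gives 145 − 51 = 94; normal capacity gives 48 − 13 = 35. No deviation. ✓
High-cost: normal capacity gives 48 − 15 = 33; excess capacity gives 145 − 163 = -18. No deviation. ✓
Neither type gains from mimicking the other.

Yes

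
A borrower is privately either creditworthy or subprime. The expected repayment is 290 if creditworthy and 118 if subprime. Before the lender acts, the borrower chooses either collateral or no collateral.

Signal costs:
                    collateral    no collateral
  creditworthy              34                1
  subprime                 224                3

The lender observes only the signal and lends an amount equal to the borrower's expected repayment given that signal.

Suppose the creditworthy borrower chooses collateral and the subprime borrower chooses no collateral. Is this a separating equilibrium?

Yes

If types separate, collateral earns payment 290 and no collateral earns 118.
Creditworthy: collateral gives 290 − 34 = 256; no collateral gives 118 − 1 = 117. No deviation. ✓
Subprime: no collateral gives 118 − 3 = 115; collateral gives 290 − 224 = 66. No deviation. ✓
Both incentive constraints hold.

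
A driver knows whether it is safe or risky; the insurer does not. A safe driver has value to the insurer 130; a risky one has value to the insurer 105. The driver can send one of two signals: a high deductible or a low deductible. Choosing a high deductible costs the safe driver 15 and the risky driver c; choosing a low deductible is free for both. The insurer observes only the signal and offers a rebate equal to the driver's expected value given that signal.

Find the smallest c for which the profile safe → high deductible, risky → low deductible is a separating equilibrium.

Under separation: high deductible → safe (pays 130); low deductible → risky (pays 105).
Safe: 130 − 15 = 115 ≥ 105 − 0 = 105. Holds regardless of c. ✓
Risky: 105 − 0 ≥ 130 − c, so c ≥ 130 − 105 = 25.

25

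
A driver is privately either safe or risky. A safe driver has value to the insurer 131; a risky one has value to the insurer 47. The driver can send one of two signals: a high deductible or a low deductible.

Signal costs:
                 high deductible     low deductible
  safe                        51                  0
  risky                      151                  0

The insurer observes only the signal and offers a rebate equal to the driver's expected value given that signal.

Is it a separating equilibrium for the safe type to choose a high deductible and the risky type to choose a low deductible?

Under separation the insurer infers type exactly: high deductible → safe (pays 131), low deductible → risky (pays 47).
Safe: high deductible gives 131 − 51 = 80; low deductible gives 47 − 0 = 47. No deviation. ✓
Risky: low deductible gives 47 − 0 = 47; high deductible gives 131 − 151 = -20. No deviation. ✓
Neither type gains from mimicking the other.

Yes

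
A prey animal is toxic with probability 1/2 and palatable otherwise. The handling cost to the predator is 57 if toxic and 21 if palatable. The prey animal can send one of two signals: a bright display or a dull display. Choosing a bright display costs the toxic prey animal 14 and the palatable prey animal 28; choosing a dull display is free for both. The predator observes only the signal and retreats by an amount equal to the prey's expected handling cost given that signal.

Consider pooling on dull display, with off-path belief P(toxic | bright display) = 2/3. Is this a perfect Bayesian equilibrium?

On the equilibrium path (dull display) the predator holds the prior 1/2 and pays 1/2·57 + 1/2·21 = 39. Off-path (bright display) belief 2/3 gives 2/3·57 + 1/3·21 = 45.
Toxic: dull display gives 39 − 0 = 39; bright display gives 45 − 14 = 31. Stays. ✓
Palatable: dull display gives 39 − 0 = 39; bright display gives 45 − 28 = 17. Stays. ✓
Beliefs are Bayes-consistent on-path and both types best-respond.

Yes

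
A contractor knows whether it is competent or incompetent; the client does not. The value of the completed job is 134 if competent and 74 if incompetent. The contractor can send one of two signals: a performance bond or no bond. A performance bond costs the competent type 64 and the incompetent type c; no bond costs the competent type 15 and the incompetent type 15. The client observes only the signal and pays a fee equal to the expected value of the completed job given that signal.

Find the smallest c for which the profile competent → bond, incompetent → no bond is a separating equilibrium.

75

Under separation: bond → competent (pays 134); no bond → incompetent (pays 74).
Competent: 134 − 64 = 70 ≥ 74 − 15 = 59. Holds regardless of c. ✓
Incompetent: 74 − 15 ≥ 134 − c, so c ≥ 134 − 59 = 75.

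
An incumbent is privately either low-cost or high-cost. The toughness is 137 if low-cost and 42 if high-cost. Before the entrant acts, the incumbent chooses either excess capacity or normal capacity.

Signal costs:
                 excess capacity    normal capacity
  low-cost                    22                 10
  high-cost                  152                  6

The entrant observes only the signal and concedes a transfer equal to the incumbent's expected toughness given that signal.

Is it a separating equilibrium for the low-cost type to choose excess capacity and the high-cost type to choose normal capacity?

Yes

If types separate, excess capacity earns payment 137 and normal capacity earns 42.
Low-cost: excess capacity gives 137 − 22 = 115; normal capacity gives 42 − 10 = 32. No deviation. ✓
High-cost: normal capacity gives 42 − 6 = 36; excess capacity gives 137 − 152 = -15. No deviation. ✓
Both incentive constraints hold.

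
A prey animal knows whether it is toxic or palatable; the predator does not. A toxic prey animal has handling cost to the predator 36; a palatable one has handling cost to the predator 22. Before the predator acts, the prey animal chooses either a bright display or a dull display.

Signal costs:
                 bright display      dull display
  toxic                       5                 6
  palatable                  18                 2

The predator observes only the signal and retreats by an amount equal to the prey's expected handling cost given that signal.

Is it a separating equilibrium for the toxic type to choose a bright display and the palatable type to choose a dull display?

Under separation the predator infers type exactly: bright display → toxic (pays 36), dull display → palatable (pays 22).
Toxic: bright display gives 36 − 5 = 31; dull display gives 22 − 6 = 16. No deviation. ✓
Palatable: dull display gives 22 − 2 = 20; bright display gives 36 − 18 = 18. No deviation. ✓
Neither type gains from mimicking the other.

Yes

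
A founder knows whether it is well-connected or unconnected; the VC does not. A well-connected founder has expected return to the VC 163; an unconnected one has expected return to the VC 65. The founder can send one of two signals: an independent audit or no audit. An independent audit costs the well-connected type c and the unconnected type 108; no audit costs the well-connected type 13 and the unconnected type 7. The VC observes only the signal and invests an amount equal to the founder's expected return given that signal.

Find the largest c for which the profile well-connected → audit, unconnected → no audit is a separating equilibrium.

111

Under separation: audit → well-connected (pays 163); no audit → unconnected (pays 65).
Unconnected: 65 − 7 = 58 ≥ 163 − 108 = 55. Holds regardless of c. ✓
Well-connected: 163 − c ≥ 65 − 13, so c ≤ 163 − 52 = 111.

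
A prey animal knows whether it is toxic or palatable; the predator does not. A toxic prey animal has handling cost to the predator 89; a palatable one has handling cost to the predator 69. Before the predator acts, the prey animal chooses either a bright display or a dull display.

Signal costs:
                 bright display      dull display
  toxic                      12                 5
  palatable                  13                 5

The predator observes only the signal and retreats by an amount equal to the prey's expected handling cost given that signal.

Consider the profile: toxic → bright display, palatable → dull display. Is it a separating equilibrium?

No

If types separate, bright display earns payment 89 and dull display earns 69.
Toxic: bright display gives 89 − 12 = 77; dull display gives 69 − 5 = 64. No deviation. ✓
Palatable: dull display gives 69 − 5 = 64; bright display gives 89 − 13 = 76. Would deviate. ✗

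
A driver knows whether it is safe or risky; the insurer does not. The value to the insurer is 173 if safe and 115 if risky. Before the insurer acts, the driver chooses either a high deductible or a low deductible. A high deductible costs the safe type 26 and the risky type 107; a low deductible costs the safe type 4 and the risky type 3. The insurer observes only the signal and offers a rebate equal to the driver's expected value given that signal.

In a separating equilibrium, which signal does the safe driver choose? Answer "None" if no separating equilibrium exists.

Try safe → high deductible, risky → low deductible:
  If types separate, high deductible earns payment 173 and low deductible earns 115.
  Safe: high deductible gives 173 − 26 = 147; low deductible gives 115 − 4 = 111. No deviation. ✓
  Risky: low deductible gives 115 − 3 = 112; high deductible gives 173 − 107 = 66. No deviation. ✓
Both hold — the safe type sends high deductible.

high deductible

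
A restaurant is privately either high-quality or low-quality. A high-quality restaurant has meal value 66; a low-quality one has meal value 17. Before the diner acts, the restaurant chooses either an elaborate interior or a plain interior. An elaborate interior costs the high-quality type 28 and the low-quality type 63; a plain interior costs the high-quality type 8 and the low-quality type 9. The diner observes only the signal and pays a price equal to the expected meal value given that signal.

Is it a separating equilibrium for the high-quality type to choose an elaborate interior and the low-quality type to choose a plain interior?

If types separate, elaborate interior earns payment 66 and plain interior earns 17.
High-quality: elaborate interior gives 66 − 28 = 38; plain interior gives 17 − 8 = 9. No deviation. ✓
Low-quality: plain interior gives 17 − 9 = 8; elaborate interior gives 66 − 63 = 3. No deviation. ✓
Neither type gains from mimicking the other.

Yes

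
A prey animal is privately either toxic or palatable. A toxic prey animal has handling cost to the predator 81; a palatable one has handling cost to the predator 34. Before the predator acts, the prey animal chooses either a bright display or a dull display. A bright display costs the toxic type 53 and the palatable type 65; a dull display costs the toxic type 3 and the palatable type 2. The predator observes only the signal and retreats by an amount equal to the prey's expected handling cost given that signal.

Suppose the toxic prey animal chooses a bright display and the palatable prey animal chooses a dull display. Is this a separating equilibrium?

If types separate, bright display earns payment 81 and dull display earns 34.
Toxic: bright display gives 81 − 53 = 28; dull display gives 34 − 3 = 31. Would deviate. ✗
Palatable: dull display gives 34 − 2 = 32; bright display gives 81 − 65 = 16. No deviation. ✓

No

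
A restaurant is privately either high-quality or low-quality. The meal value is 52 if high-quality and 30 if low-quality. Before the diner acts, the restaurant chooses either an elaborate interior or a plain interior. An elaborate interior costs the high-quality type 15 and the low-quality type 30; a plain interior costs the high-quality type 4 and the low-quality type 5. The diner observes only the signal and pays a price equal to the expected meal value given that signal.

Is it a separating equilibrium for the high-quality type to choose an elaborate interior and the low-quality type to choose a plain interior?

Yes

If types separate, elaborate interior earns payment 52 and plain interior earns 30.
High-quality: elaborate interior gives 52 − 15 = 37; plain interior gives 30 − 4 = 26. No deviation. ✓
Low-quality: plain interior gives 30 − 5 = 25; elaborate interior gives 52 − 30 = 22. No deviation. ✓
Neither type gains from mimicking the other.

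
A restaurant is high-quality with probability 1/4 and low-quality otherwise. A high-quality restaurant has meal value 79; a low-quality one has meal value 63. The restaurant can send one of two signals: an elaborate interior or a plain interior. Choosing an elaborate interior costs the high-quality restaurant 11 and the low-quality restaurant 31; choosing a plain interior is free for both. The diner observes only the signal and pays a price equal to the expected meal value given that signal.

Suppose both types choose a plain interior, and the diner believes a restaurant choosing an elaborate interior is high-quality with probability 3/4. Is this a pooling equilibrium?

At the pooled signal (plain interior) the diner holds the prior 1/4 and pays 1/4·79 + 3/4·63 = 67. Off-path (elaborate interior) belief 3/4 gives 3/4·79 + 1/4·63 = 75.
High-quality: plain interior gives 67 − 0 = 67; elaborate interior gives 75 − 11 = 64. Stays. ✓
Low-quality: plain interior gives 67 − 0 = 67; elaborate interior gives 75 − 31 = 44. Stays. ✓

Yes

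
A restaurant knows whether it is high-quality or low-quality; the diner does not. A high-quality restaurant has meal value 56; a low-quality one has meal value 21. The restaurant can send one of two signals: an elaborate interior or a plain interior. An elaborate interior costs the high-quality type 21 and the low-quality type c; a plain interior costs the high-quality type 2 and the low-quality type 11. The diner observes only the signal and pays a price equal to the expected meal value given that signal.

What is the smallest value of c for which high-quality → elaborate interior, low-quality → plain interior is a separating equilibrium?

46

Under separation: elaborate interior → high-quality (pays 56); plain interior → low-quality (pays 21).
High-quality: 56 − 21 = 35 ≥ 21 − 2 = 19. Holds regardless of c. ✓
Low-quality: 21 − 11 ≥ 56 − c, so c ≥ 56 − 10 = 46.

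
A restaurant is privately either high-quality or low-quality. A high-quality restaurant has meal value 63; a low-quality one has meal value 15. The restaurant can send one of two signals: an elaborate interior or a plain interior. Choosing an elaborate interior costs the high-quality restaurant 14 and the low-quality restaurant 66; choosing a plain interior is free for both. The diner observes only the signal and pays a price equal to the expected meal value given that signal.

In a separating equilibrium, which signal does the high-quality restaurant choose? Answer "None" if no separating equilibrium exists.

elaborate interior

Try high-quality → elaborate interior, low-quality → plain interior:
  If types separate, elaborate interior earns payment 63 and plain interior earns 15.
  High-quality: elaborate interior gives 63 − 14 = 49; plain interior gives 15 − 0 = 15. No deviation. ✓
  Low-quality: plain interior gives 15 − 0 = 15; elaborate interior gives 63 − 66 = -3. No deviation. ✓
Both hold — the high-quality type sends elaborate interior.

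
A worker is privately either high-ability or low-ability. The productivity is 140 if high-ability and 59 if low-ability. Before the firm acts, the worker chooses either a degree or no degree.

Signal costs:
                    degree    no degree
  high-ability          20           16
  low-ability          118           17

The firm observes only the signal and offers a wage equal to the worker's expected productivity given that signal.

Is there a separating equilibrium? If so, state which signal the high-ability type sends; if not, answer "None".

Try high-ability → degree, low-ability → no degree:
  If types separate, degree earns payment 140 and no degree earns 59.
  High-ability: degree gives 140 − 20 = 120; no degree gives 59 − 16 = 43. No deviation. ✓
  Low-ability: no degree gives 59 − 17 = 42; degree gives 140 − 118 = 22. No deviation. ✓
Both hold — the high-ability type sends degree.

degree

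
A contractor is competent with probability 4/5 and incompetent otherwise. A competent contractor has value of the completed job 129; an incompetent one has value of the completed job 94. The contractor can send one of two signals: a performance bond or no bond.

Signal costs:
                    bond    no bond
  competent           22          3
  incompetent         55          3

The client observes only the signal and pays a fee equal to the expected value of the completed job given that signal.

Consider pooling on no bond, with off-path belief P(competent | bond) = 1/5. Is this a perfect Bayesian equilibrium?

On the equilibrium path (no bond) the client holds the prior 4/5 and pays 4/5·129 + 1/5·94 = 122. Off-path (bond) belief 1/5 gives 1/5·129 + 4/5·94 = 101.
Competent: no bond gives 122 − 3 = 119; bond gives 101 − 22 = 79. Stays. ✓
Incompetent: no bond gives 122 − 3 = 119; bond gives 101 − 55 = 46. Stays. ✓
Beliefs are Bayes-consistent on-path and both types best-respond.

Yes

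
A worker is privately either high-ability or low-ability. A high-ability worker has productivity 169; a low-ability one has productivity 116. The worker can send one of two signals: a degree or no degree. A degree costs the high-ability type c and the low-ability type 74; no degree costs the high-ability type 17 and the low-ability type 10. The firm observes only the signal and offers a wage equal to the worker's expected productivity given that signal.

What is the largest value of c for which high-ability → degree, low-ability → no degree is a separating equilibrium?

Under separation: degree → high-ability (pays 169); no degree → low-ability (pays 116).
Low-ability: 116 − 10 = 106 ≥ 169 − 74 = 95. Holds regardless of c. ✓
High-ability: 169 − c ≥ 116 − 17, so c ≤ 169 − 99 = 70.

70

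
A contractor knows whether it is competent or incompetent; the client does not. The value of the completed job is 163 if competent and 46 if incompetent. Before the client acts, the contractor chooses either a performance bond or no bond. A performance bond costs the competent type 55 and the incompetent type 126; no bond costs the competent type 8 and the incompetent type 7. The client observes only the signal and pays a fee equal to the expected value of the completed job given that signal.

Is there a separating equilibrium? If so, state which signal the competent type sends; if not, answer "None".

bond

Try competent → bond, incompetent → no bond:
  Under separation the client infers type exactly: bond → competent (pays 163), no bond → incompetent (pays 46).
  Competent: bond gives 163 − 55 = 108; no bond gives 46 − 8 = 38. No deviation. ✓
  Incompetent: no bond gives 46 − 7 = 39; bond gives 163 − 126 = 37. No deviation. ✓
Both hold — the competent type sends bond.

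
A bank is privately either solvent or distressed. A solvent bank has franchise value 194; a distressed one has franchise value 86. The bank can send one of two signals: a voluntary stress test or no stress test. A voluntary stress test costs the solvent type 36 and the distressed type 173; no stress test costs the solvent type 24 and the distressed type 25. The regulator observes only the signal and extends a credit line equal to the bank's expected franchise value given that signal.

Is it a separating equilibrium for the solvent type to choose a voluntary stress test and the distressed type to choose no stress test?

Yes

If types separate, stress test earns payment 194 and no stress test earns 86.
Solvent: stress test gives 194 − 36 = 158; no stress test gives 86 − 24 = 62. No deviation. ✓
Distressed: no stress test gives 86 − 25 = 61; stress test gives 194 − 173 = 21. No deviation. ✓
Both incentive constraints hold.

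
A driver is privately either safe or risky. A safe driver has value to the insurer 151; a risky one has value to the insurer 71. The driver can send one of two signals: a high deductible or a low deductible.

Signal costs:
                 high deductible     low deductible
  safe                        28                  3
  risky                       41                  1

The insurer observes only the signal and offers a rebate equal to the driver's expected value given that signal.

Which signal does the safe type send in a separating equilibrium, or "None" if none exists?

None

Try safe → high deductible, risky → low deductible:
  If types separate, high deductible earns payment 151 and low deductible earns 71.
  Safe: high deductible gives 151 − 28 = 123; low deductible gives 71 − 3 = 68. No deviation. ✓
  Risky: low deductible gives 71 − 1 = 70; high deductible gives 151 − 41 = 110. Would deviate. ✗
Try safe → low deductible, risky → high deductible:
  If types separate, low deductible earns payment 151 and high deductible earns 71.
  Safe: low deductible gives 151 − 3 = 148; high deductible gives 71 − 28 = 43. No deviation. ✓
  Risky: high deductible gives 71 − 41 = 30; low deductible gives 151 − 1 = 150. Would deviate. ✗
Neither assignment is incentive-compatible.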